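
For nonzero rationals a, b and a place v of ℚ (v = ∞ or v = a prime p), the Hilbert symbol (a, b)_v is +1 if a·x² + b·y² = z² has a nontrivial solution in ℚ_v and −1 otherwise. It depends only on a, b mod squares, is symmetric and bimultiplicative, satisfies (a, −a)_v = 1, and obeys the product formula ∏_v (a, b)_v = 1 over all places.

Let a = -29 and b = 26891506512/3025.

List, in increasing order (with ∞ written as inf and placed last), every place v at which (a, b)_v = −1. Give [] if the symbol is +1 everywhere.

[]

Mod squares: a ≡ -29, b ≡ 222053. Check v ∈ {∞, 2, 3, 5, 11, 13, 19, 29, 31}.
v=∞: -29 < 0 and 222053 > 0  ⇒  (a,b)_∞ = +1.
v=19: a=19^0·(≡9), b=19^1·(≡18) mod 19; (9|19)=+1, (18|19)=-1; (−1)^{0·1·9}·(+1)^1·(-1)^0 = +1.
v=11: a=11^0·(≡4), b=11^-2·(≡8) mod 11; (4|11)=+1, (8|11)=-1; (−1)^{0·-2·5}·(+1)^-2·(-1)^0 = +1.
v=31: a=31^0·(≡2), b=31^1·(≡2) mod 31; (2|31)=+1, (2|31)=+1; (−1)^{0·1·15}·(+1)^1·(+1)^0 = +1.
v=29: a=29^1·(≡28), b=29^3·(≡16) mod 29; (28|29)=+1, (16|29)=+1; (−1)^{1·3·14}·(+1)^3·(+1)^1 = +1.
v=2: v_2(a)=0, v_2(b)=4; units ≡ 3, 5 (mod 8); ε·ε+αω+βω = 1·0+0·1+4·1 ≡ 0  ⇒  (a,b)_2 = +1.
v=13: a=13^0·(≡10), b=13^1·(≡12) mod 13; (10|13)=+1, (12|13)=+1; (−1)^{0·1·6}·(+1)^1·(+1)^0 = +1.
v=3: a=3^0·(≡1), b=3^2·(≡2) mod 3; (1|3)=+1, (2|3)=-1; (−1)^{0·2·1}·(+1)^2·(-1)^0 = +1.
v=5: a=5^0·(≡1), b=5^-2·(≡2) mod 5; (1|5)=+1, (2|5)=-1; (−1)^{0·-2·2}·(+1)^-2·(-1)^0 = +1.
Ram(a, b) = ∅: the form -29·x² + 222053·y² − z² is isotropic over every ℚ_v, so by Hasse–Minkowski it is isotropic over ℚ.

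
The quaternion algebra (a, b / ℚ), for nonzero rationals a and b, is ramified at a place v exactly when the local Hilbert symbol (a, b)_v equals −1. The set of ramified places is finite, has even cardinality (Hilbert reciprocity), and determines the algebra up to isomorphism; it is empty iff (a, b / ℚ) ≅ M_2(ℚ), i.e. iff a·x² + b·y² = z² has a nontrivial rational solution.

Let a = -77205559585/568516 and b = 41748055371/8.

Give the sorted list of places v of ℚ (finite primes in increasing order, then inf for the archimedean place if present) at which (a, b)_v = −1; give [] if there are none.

(a, b) ≡ (-385, 102) mod (ℚ^×)²; places V = {2, 3, 5, 7, 11, 13, 17, 29, ∞}.
(a,b)_13: α=-2, u≡8; β=0, v≡6 (mod 13); (8|13)=-1, (6|13)=-1; sign (−1)^0·-1^0·-1^-2 = +1.
(a,b)_5: α=1, u≡3; β=0, v≡2 (mod 5); (3|5)=-1, (2|5)=-1; sign (−1)^0·-1^0·-1^1 = -1.
(a,b)_29: α=-2, u≡15; β=0, v≡19 (mod 29); (15|29)=-1, (19|29)=-1; sign (−1)^0·-1^0·-1^-2 = +1.
(a,b)_∞: sgn(-385)=−, sgn(102)=+, so +1.
(a,b)_7: α=5, u≡1; β=0, v≡1 (mod 7); (1|7)=+1, (1|7)=+1; sign (−1)^0·+1^0·+1^5 = +1.
(a,b)_3: α=0, u≡2; β=5, v≡1 (mod 3); (2|3)=-1, (1|3)=+1; sign (−1)^0·-1^5·+1^0 = -1.
(a,b)_11: α=1, u≡4; β=2, v≡4 (mod 11); (4|11)=+1, (4|11)=+1; sign (−1)^0·+1^2·+1^1 = +1.
(a,b)_2: α=-2, β=-3; u≡7, v≡3 (mod 8); ε(u)ε(v)=1·1, αω(v)=-2·1, βω(u)=-3·0; sum ≡ 1  ⇒  -1.
(a,b)_17: α=4, u≡12; β=5, v≡14 (mod 17); (12|17)=-1, (14|17)=-1; sign (−1)^0·-1^5·-1^4 = -1.
Ram(-385, 102) = {2, 3, 5, 17}; no ℚ_2-point on the conic.

[2, 3, 5, 17]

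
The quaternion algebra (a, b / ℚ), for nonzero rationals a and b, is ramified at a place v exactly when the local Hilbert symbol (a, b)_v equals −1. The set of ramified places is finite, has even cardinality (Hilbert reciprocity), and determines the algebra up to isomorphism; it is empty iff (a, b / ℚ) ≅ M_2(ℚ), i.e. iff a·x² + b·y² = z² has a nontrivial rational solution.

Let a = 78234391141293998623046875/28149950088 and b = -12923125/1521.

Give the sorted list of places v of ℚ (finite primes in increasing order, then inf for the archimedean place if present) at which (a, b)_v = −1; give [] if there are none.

[31, 41]

Mod squares: a ≡ 73718, b ≡ -20677. Check v ∈ {∞, 2, 3, 5, 13, 23, 29, 31, 41}.
v=29: a=29^3·(≡8), b=29^1·(≡17) mod 29; (8|29)=-1, (17|29)=-1; (−1)^{3·1·14}·(-1)^1·(-1)^3 = +1.
v=41: a=41^1·(≡28), b=41^0·(≡29) mod 41; (28|41)=-1, (29|41)=-1; (−1)^{1·0·20}·(-1)^0·(-1)^1 = -1.
v=13: a=13^-6·(≡6), b=13^-2·(≡5) mod 13; (6|13)=-1, (5|13)=-1; (−1)^{-6·-2·6}·(-1)^-2·(-1)^-6 = +1.
v=23: a=23^4·(≡16), b=23^1·(≡5) mod 23; (16|23)=+1, (5|23)=-1; (−1)^{4·1·11}·(+1)^1·(-1)^4 = +1.
v=2: v_2(a)=-3, v_2(b)=0; units ≡ 3, 3 (mod 8); ε·ε+αω+βω = 1·1+-3·1+0·1 ≡ 0  ⇒  (a,b)_2 = +1.
v=31: a=31^5·(≡6), b=31^1·(≡22) mod 31; (6|31)=-1, (22|31)=-1; (−1)^{5·1·15}·(-1)^1·(-1)^5 = -1.
v=5: a=5^10·(≡3), b=5^4·(≡3) mod 5; (3|5)=-1, (3|5)=-1; (−1)^{10·4·2}·(-1)^4·(-1)^10 = +1.
v=∞: 73718 > 0 and -20677 < 0  ⇒  (a,b)_∞ = +1.
v=3: a=3^-6·(≡2), b=3^-2·(≡2) mod 3; (2|3)=-1, (2|3)=-1; (−1)^{-6·-2·1}·(-1)^-2·(-1)^-6 = +1.
(73718, -20677 / ℚ) ramifies at {31, 41}: a division algebra.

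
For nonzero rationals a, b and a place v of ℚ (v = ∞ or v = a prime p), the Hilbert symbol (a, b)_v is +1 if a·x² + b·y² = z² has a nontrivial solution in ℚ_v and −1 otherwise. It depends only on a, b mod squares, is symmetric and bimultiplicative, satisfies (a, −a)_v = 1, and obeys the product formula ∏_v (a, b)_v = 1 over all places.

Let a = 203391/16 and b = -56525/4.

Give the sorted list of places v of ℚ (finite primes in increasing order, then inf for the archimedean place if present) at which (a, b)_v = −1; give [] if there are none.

Mod squares: a ≡ 31, b ≡ -2261. Check v ∈ {∞, 2, 3, 5, 7, 17, 19, 31}.
v=31: a=31^1·(≡9), b=31^0·(≡28) mod 31; (9|31)=+1, (28|31)=+1; (−1)^{1·0·15}·(+1)^0·(+1)^1 = +1.
v=17: a=17^0·(≡14), b=17^1·(≡6) mod 17; (14|17)=-1, (6|17)=-1; (−1)^{0·1·8}·(-1)^1·(-1)^0 = -1.
v=∞: 31 > 0 and -2261 < 0  ⇒  (a,b)_∞ = +1.
v=2: v_2(a)=-4, v_2(b)=-2; units ≡ 7, 3 (mod 8); ε·ε+αω+βω = 1·1+-4·1+-2·0 ≡ 1  ⇒  (a,b)_2 = -1.
v=19: a=19^0·(≡14), b=19^1·(≡2) mod 19; (14|19)=-1, (2|19)=-1; (−1)^{0·1·9}·(-1)^1·(-1)^0 = -1.
v=3: a=3^8·(≡1), b=3^0·(≡1) mod 3; (1|3)=+1, (1|3)=+1; (−1)^{8·0·1}·(+1)^0·(+1)^8 = +1.
v=7: a=7^0·(≡3), b=7^1·(≡6) mod 7; (3|7)=-1, (6|7)=-1; (−1)^{0·1·3}·(-1)^1·(-1)^0 = -1.
v=5: a=5^0·(≡1), b=5^2·(≡1) mod 5; (1|5)=+1, (1|5)=+1; (−1)^{0·2·2}·(+1)^2·(+1)^0 = +1.
|Ram(31, -2261)| = 4, even; anisotropic at {2, 7, 17, 19}.

[2, 7, 17, 19]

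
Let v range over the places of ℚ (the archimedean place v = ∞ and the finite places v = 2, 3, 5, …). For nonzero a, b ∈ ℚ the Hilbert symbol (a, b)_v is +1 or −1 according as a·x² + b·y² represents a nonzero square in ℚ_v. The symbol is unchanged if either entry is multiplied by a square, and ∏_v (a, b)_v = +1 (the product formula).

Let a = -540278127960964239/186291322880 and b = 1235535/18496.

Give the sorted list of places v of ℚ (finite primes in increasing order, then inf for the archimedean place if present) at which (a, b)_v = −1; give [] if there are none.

Mod squares: a ≡ -555, b ≡ 15. Check v ∈ {∞, 2, 3, 5, 7, 11, 13, 17, 29, 37, 41}.
v=13: a=13^-2·(≡9), b=13^0·(≡8) mod 13; (9|13)=+1, (8|13)=-1; (−1)^{-2·0·6}·(+1)^0·(-1)^-2 = +1.
v=3: a=3^1·(≡1), b=3^1·(≡2) mod 3; (1|3)=+1, (2|3)=-1; (−1)^{1·1·1}·(+1)^1·(-1)^1 = +1.
v=29: a=29^-2·(≡6), b=29^0·(≡21) mod 29; (6|29)=+1, (21|29)=-1; (−1)^{-2·0·14}·(+1)^0·(-1)^-2 = +1.
v=∞: -555 < 0 and 15 > 0  ⇒  (a,b)_∞ = +1.
v=37: a=37^1·(≡17), b=37^0·(≡20) mod 37; (17|37)=-1, (20|37)=-1; (−1)^{1·0·18}·(-1)^0·(-1)^1 = -1.
v=2: v_2(a)=-18, v_2(b)=-6; units ≡ 5, 7 (mod 8); ε·ε+αω+βω = 0·1+-18·0+-6·1 ≡ 0  ⇒  (a,b)_2 = +1.
v=17: a=17^0·(≡3), b=17^-2·(≡2) mod 17; (3|17)=-1, (2|17)=+1; (−1)^{0·-2·8}·(-1)^-2·(+1)^0 = +1.
v=7: a=7^6·(≡5), b=7^2·(≡4) mod 7; (5|7)=-1, (4|7)=+1; (−1)^{6·2·3}·(-1)^2·(+1)^6 = +1.
v=11: a=11^4·(≡2), b=11^0·(≡3) mod 11; (2|11)=-1, (3|11)=+1; (−1)^{4·0·5}·(-1)^0·(+1)^4 = +1.
v=41: a=41^4·(≡12), b=41^2·(≡24) mod 41; (12|41)=-1, (24|41)=-1; (−1)^{4·2·20}·(-1)^2·(-1)^4 = +1.
v=5: a=5^-1·(≡1), b=5^1·(≡2) mod 5; (1|5)=+1, (2|5)=-1; (−1)^{-1·1·2}·(+1)^1·(-1)^-1 = -1.
Ram(-555, 15) = {5, 37}; no ℚ_5-point on the conic.

[5, 37]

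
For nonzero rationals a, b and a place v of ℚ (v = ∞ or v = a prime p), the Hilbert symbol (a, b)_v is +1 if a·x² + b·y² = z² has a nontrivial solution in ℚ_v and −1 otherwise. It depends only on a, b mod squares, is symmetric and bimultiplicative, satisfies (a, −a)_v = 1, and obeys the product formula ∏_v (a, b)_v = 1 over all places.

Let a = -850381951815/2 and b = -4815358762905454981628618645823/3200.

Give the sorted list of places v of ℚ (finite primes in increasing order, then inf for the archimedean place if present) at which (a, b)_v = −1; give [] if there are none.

(a, b) ≡ (-11470, -83886) mod (ℚ^×)²; places V = {2, 3, 5, 7, 11, 31, 37, 41, ∞}.
(a,b)_∞: sgn(-11470)=−, sgn(-83886)=−, so -1.
(a,b)_3: α=6, u≡2; β=17, v≡1 (mod 3); (2|3)=-1, (1|3)=+1; sign (−1)^0·-1^17·+1^6 = -1.
(a,b)_2: α=-1, β=-7; u≡1, v≡1 (mod 8); ε(u)ε(v)=0·0, αω(v)=-1·0, βω(u)=-7·0; sum ≡ 0  ⇒  +1.
(a,b)_11: α=2, u≡1; β=5, v≡7 (mod 11); (1|11)=+1, (7|11)=-1; sign (−1)^0·+1^5·-1^2 = +1.
(a,b)_5: α=1, u≡1; β=-2, v≡4 (mod 5); (1|5)=+1, (4|5)=+1; sign (−1)^0·+1^-2·+1^1 = +1.
(a,b)_41: α=2, u≡4; β=5, v≡32 (mod 41); (4|41)=+1, (32|41)=+1; sign (−1)^0·+1^5·+1^2 = +1.
(a,b)_37: α=1, u≡18; β=2, v≡25 (mod 37); (18|37)=-1, (25|37)=+1; sign (−1)^0·-1^2·+1^1 = +1.
(a,b)_31: α=1, u≡18; β=3, v≡6 (mod 31); (18|31)=+1, (6|31)=-1; sign (−1)^1·+1^3·-1^1 = +1.
(a,b)_7: α=0, u≡5; β=2, v≡2 (mod 7); (5|7)=-1, (2|7)=+1; sign (−1)^0·-1^2·+1^0 = +1.
(-11470, -83886 / ℚ) ramifies at {3, ∞}: a division algebra.

[3, inf]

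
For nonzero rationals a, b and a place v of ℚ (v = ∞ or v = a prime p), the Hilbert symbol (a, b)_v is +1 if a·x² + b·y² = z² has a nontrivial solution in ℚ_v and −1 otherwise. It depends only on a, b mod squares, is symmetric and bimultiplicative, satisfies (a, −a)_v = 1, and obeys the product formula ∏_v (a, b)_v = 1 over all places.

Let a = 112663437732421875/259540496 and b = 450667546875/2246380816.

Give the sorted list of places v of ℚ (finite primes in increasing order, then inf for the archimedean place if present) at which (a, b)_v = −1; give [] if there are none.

[2, 5]

(a, b) ≡ (467195, 43) mod (ℚ^×)²; places V = {2, 3, 5, 7, 13, 17, 37, 41, 43, 53, ∞}.
(a,b)_3: α=4, u≡2; β=4, v≡1 (mod 3); (2|3)=-1, (1|3)=+1; sign (−1)^0·-1^4·+1^4 = +1.
(a,b)_41: α=-1, u≡13; β=-2, v≡36 (mod 41); (13|41)=-1, (36|41)=+1; sign (−1)^0·-1^-2·+1^-1 = +1.
(a,b)_5: α=9, u≡4; β=6, v≡3 (mod 5); (4|5)=+1, (3|5)=-1; sign (−1)^0·+1^6·-1^9 = -1.
(a,b)_2: α=-4, β=-4; u≡3, v≡3 (mod 8); ε(u)ε(v)=1·1, αω(v)=-4·1, βω(u)=-4·1; sum ≡ 1  ⇒  -1.
(a,b)_∞: sgn(467195)=+, sgn(43)=+, so +1.
(a,b)_43: α=3, u≡22; β=1, v≡23 (mod 43); (22|43)=-1, (23|43)=+1; sign (−1)^1·-1^1·+1^3 = +1.
(a,b)_53: α=1, u≡44; β=0, v≡4 (mod 53); (44|53)=+1, (4|53)=+1; sign (−1)^0·+1^0·+1^1 = +1.
(a,b)_37: α=-2, u≡4; β=0, v≡22 (mod 37); (4|37)=+1, (22|37)=-1; sign (−1)^0·+1^0·-1^-2 = +1.
(a,b)_17: α=-2, u≡16; β=-4, v≡13 (mod 17); (16|17)=+1, (13|17)=+1; sign (−1)^0·+1^-4·+1^-2 = +1.
(a,b)_13: α=2, u≡9; β=2, v≡9 (mod 13); (9|13)=+1, (9|13)=+1; sign (−1)^0·+1^2·+1^2 = +1.
(a,b)_7: α=0, u≡1; β=2, v≡4 (mod 7); (1|7)=+1, (4|7)=+1; sign (−1)^0·+1^2·+1^0 = +1.
|Ram(467195, 43)| = 2, even; anisotropic at {2, 5}.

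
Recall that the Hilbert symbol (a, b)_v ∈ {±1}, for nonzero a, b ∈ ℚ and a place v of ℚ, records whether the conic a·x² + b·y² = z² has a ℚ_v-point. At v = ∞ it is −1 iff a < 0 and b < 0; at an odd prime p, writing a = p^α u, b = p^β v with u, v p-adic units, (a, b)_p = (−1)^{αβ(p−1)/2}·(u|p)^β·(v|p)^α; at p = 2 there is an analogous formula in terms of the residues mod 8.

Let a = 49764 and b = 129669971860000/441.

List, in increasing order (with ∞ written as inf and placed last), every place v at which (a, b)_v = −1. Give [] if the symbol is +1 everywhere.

[11, 29]

Mod squares: a ≡ 12441, b ≡ 754. Check v ∈ {∞, 2, 3, 5, 7, 11, 13, 29}.
v=11: a=11^1·(≡3), b=11^2·(≡10) mod 11; (3|11)=+1, (10|11)=-1; (−1)^{1·2·5}·(+1)^2·(-1)^1 = -1.
v=3: a=3^1·(≡1), b=3^-2·(≡1) mod 3; (1|3)=+1, (1|3)=+1; (−1)^{1·-2·1}·(+1)^-2·(+1)^1 = +1.
v=29: a=29^1·(≡5), b=29^3·(≡10) mod 29; (5|29)=+1, (10|29)=-1; (−1)^{1·3·14}·(+1)^3·(-1)^1 = -1.
v=13: a=13^1·(≡6), b=13^3·(≡2) mod 13; (6|13)=-1, (2|13)=-1; (−1)^{1·3·6}·(-1)^3·(-1)^1 = +1.
v=∞: 12441 > 0 and 754 > 0  ⇒  (a,b)_∞ = +1.
v=2: v_2(a)=2, v_2(b)=5; units ≡ 1, 1 (mod 8); ε·ε+αω+βω = 0·0+2·0+5·0 ≡ 0  ⇒  (a,b)_2 = +1.
v=5: a=5^0·(≡4), b=5^4·(≡1) mod 5; (4|5)=+1, (1|5)=+1; (−1)^{0·4·2}·(+1)^4·(+1)^0 = +1.
v=7: a=7^0·(≡1), b=7^-2·(≡6) mod 7; (1|7)=+1, (6|7)=-1; (−1)^{0·-2·3}·(+1)^-2·(-1)^0 = +1.
|Ram(12441, 754)| = 2, even; anisotropic at {11, 29}.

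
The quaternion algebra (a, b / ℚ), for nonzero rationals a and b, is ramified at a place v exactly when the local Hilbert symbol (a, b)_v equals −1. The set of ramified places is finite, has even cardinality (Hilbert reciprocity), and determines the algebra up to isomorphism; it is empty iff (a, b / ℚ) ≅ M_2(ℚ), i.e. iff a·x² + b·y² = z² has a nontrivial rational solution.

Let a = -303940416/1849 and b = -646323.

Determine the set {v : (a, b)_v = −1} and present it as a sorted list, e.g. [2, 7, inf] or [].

(a, b) ≡ (-28101, -646323) mod (ℚ^×)²; places V = {2, 3, 13, 17, 19, 23, 29, 43, ∞}.
(a,b)_2: α=6, β=0; u≡3, v≡5 (mod 8); ε(u)ε(v)=1·0, αω(v)=6·1, βω(u)=0·1; sum ≡ 0  ⇒  +1.
(a,b)_19: α=1, u≡12; β=1, v≡12 (mod 19); (12|19)=-1, (12|19)=-1; sign (−1)^1·-1^1·-1^1 = -1.
(a,b)_23: α=0, u≡11; β=1, v≡5 (mod 23); (11|23)=-1, (5|23)=-1; sign (−1)^0·-1^1·-1^0 = -1.
(a,b)_43: α=-2, u≡10; β=0, v≡10 (mod 43); (10|43)=+1, (10|43)=+1; sign (−1)^0·+1^0·+1^-2 = +1.
(a,b)_17: α=1, u≡4; β=1, v≡10 (mod 17); (4|17)=+1, (10|17)=-1; sign (−1)^0·+1^1·-1^1 = -1.
(a,b)_29: α=1, u≡19; β=1, v≡14 (mod 29); (19|29)=-1, (14|29)=-1; sign (−1)^0·-1^1·-1^1 = +1.
(a,b)_3: α=1, u≡2; β=1, v≡1 (mod 3); (2|3)=-1, (1|3)=+1; sign (−1)^1·-1^1·+1^1 = +1.
(a,b)_∞: sgn(-28101)=−, sgn(-646323)=−, so -1.
(a,b)_13: α=2, u≡7; β=0, v≡11 (mod 13); (7|13)=-1, (11|13)=-1; sign (−1)^0·-1^0·-1^2 = +1.
|Ram(-28101, -646323)| = 4, even; anisotropic at {17, 19, 23, ∞}.

[17, 19, 23, inf]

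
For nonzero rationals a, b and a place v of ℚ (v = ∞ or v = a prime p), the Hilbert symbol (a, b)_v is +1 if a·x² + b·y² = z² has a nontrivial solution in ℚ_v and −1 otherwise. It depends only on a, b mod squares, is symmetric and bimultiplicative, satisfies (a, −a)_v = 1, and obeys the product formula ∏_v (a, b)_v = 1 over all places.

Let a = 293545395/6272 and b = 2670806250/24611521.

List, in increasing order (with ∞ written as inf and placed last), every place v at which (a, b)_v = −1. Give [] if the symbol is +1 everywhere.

Mod squares: a ≡ 3190, b ≡ 9690. Check v ∈ {∞, 2, 3, 5, 7, 11, 13, 17, 19, 29, 41}.
v=13: a=13^2·(≡2), b=13^0·(≡5) mod 13; (2|13)=-1, (5|13)=-1; (−1)^{2·0·6}·(-1)^0·(-1)^2 = +1.
v=29: a=29^1·(≡1), b=29^0·(≡9) mod 29; (1|29)=+1, (9|29)=+1; (−1)^{1·0·14}·(+1)^0·(+1)^1 = +1.
v=5: a=5^1·(≡2), b=5^5·(≡3) mod 5; (2|5)=-1, (3|5)=-1; (−1)^{1·5·2}·(-1)^5·(-1)^1 = +1.
v=3: a=3^2·(≡1), b=3^3·(≡2) mod 3; (1|3)=+1, (2|3)=-1; (−1)^{2·3·1}·(+1)^3·(-1)^2 = +1.
v=41: a=41^0·(≡9), b=41^-2·(≡19) mod 41; (9|41)=+1, (19|41)=-1; (−1)^{0·-2·20}·(+1)^-2·(-1)^0 = +1.
v=2: v_2(a)=-7, v_2(b)=1; units ≡ 3, 5 (mod 8); ε·ε+αω+βω = 1·0+-7·1+1·1 ≡ 0  ⇒  (a,b)_2 = +1.
v=∞: 3190 > 0 and 9690 > 0  ⇒  (a,b)_∞ = +1.
v=17: a=17^0·(≡14), b=17^1·(≡4) mod 17; (14|17)=-1, (4|17)=+1; (−1)^{0·1·8}·(-1)^1·(+1)^0 = -1.
v=11: a=11^3·(≡3), b=11^-4·(≡10) mod 11; (3|11)=+1, (10|11)=-1; (−1)^{3·-4·5}·(+1)^-4·(-1)^3 = -1.
v=7: a=7^-2·(≡5), b=7^2·(≡2) mod 7; (5|7)=-1, (2|7)=+1; (−1)^{-2·2·3}·(-1)^2·(+1)^-2 = +1.
v=19: a=19^0·(≡6), b=19^1·(≡6) mod 19; (6|19)=+1, (6|19)=+1; (−1)^{0·1·9}·(+1)^1·(+1)^0 = +1.
Ram(3190, 9690) = {11, 17}; no ℚ_11-point on the conic.

[11, 17]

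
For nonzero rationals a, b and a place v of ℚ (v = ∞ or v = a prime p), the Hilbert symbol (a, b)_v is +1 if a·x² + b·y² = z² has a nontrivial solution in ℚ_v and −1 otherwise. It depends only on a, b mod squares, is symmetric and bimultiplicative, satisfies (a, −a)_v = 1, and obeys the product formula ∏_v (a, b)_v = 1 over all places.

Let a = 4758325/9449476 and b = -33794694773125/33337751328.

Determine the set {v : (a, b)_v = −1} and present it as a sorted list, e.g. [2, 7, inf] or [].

Mod squares: a ≡ 13, b ≡ -26. Check v ∈ {∞, 2, 3, 5, 7, 11, 13, 29, 41, 53}.
v=53: a=53^-2·(≡10), b=53^-2·(≡31) mod 53; (10|53)=+1, (31|53)=-1; (−1)^{-2·-2·26}·(+1)^-2·(-1)^-2 = +1.
v=3: a=3^0·(≡1), b=3^-2·(≡1) mod 3; (1|3)=+1, (1|3)=+1; (−1)^{0·-2·1}·(+1)^-2·(+1)^0 = +1.
v=41: a=41^0·(≡29), b=41^2·(≡12) mod 41; (29|41)=-1, (12|41)=-1; (−1)^{0·2·20}·(-1)^2·(-1)^0 = +1.
v=5: a=5^2·(≡3), b=5^4·(≡1) mod 5; (3|5)=-1, (1|5)=+1; (−1)^{2·4·2}·(-1)^4·(+1)^2 = +1.
v=13: a=13^1·(≡1), b=13^3·(≡6) mod 13; (1|13)=+1, (6|13)=-1; (−1)^{1·3·6}·(+1)^3·(-1)^1 = -1.
v=11: a=11^4·(≡2), b=11^4·(≡6) mod 11; (2|11)=-1, (6|11)=-1; (−1)^{4·4·5}·(-1)^4·(-1)^4 = +1.
v=∞: 13 > 0 and -26 < 0  ⇒  (a,b)_∞ = +1.
v=29: a=29^-2·(≡16), b=29^-2·(≡26) mod 29; (16|29)=+1, (26|29)=-1; (−1)^{-2·-2·14}·(+1)^-2·(-1)^-2 = +1.
v=7: a=7^0·(≡5), b=7^-2·(≡4) mod 7; (5|7)=-1, (4|7)=+1; (−1)^{0·-2·3}·(-1)^-2·(+1)^0 = +1.
v=2: v_2(a)=-2, v_2(b)=-5; units ≡ 5, 3 (mod 8); ε·ε+αω+βω = 0·1+-2·1+-5·1 ≡ 1  ⇒  (a,b)_2 = -1.
(13, -26 / ℚ) ramifies at {2, 13}: a division algebra.

[2, 13]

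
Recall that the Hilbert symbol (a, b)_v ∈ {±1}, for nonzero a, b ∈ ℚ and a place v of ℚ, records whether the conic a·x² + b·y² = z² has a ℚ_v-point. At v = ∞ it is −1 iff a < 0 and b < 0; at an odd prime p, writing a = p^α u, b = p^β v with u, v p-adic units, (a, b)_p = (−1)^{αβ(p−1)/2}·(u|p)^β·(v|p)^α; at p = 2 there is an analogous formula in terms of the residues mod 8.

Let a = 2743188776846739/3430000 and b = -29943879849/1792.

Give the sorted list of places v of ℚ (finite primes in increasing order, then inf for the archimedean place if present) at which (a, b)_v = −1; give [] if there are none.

(a, b) ≡ (7917, -7) mod (ℚ^×)²; places V = {2, 3, 5, 7, 13, 17, 29, ∞}.
(a,b)_7: α=-3, u≡1; β=-1, v≡3 (mod 7); (1|7)=+1, (3|7)=-1; sign (−1)^1·+1^-1·-1^-3 = +1.
(a,b)_5: α=-4, u≡3; β=0, v≡3 (mod 5); (3|5)=-1, (3|5)=-1; sign (−1)^0·-1^0·-1^-4 = +1.
(a,b)_17: α=2, u≡3; β=2, v≡5 (mod 17); (3|17)=-1, (5|17)=-1; sign (−1)^0·-1^2·-1^2 = +1.
(a,b)_29: α=3, u≡10; β=2, v≡13 (mod 29); (10|29)=-1, (13|29)=+1; sign (−1)^0·-1^2·+1^3 = +1.
(a,b)_2: α=-4, β=-8; u≡5, v≡1 (mod 8); ε(u)ε(v)=0·0, αω(v)=-4·0, βω(u)=-8·1; sum ≡ 0  ⇒  +1.
(a,b)_13: α=3, u≡7; β=2, v≡7 (mod 13); (7|13)=-1, (7|13)=-1; sign (−1)^0·-1^2·-1^3 = -1.
(a,b)_3: α=11, u≡2; β=6, v≡2 (mod 3); (2|3)=-1, (2|3)=-1; sign (−1)^0·-1^6·-1^11 = -1.
(a,b)_∞: sgn(7917)=+, sgn(-7)=−, so +1.
|Ram(7917, -7)| = 2, even; anisotropic at {3, 13}.

[3, 13]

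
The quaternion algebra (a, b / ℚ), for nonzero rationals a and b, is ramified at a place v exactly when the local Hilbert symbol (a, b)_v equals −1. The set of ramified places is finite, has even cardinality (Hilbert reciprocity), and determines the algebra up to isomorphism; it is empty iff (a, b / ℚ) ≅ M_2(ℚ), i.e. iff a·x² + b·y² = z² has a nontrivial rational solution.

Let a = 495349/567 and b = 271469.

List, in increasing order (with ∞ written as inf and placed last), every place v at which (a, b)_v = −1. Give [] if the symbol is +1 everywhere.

[]

Mod squares: a ≡ 4123, b ≡ 271469. Check v ∈ {∞, 2, 3, 7, 11, 19, 23, 29, 31, 37}.
v=23: a=23^0·(≡6), b=23^1·(≡4) mod 23; (6|23)=+1, (4|23)=+1; (−1)^{0·1·11}·(+1)^1·(+1)^0 = +1.
v=19: a=19^1·(≡18), b=19^0·(≡16) mod 19; (18|19)=-1, (16|19)=+1; (−1)^{1·0·9}·(-1)^0·(+1)^1 = +1.
v=31: a=31^1·(≡5), b=31^0·(≡2) mod 31; (5|31)=+1, (2|31)=+1; (−1)^{1·0·15}·(+1)^0·(+1)^1 = +1.
v=3: a=3^-4·(≡1), b=3^0·(≡2) mod 3; (1|3)=+1, (2|3)=-1; (−1)^{-4·0·1}·(+1)^0·(-1)^-4 = +1.
v=11: a=11^0·(≡5), b=11^1·(≡6) mod 11; (5|11)=+1, (6|11)=-1; (−1)^{0·1·5}·(+1)^1·(-1)^0 = +1.
v=29: a=29^2·(≡6), b=29^1·(≡23) mod 29; (6|29)=+1, (23|29)=+1; (−1)^{2·1·14}·(+1)^1·(+1)^2 = +1.
v=7: a=7^-1·(≡2), b=7^0·(≡2) mod 7; (2|7)=+1, (2|7)=+1; (−1)^{-1·0·3}·(+1)^0·(+1)^-1 = +1.
v=37: a=37^0·(≡21), b=37^1·(≡11) mod 37; (21|37)=+1, (11|37)=+1; (−1)^{0·1·18}·(+1)^1·(+1)^0 = +1.
v=2: v_2(a)=0, v_2(b)=0; units ≡ 3, 5 (mod 8); ε·ε+αω+βω = 1·0+0·1+0·1 ≡ 0  ⇒  (a,b)_2 = +1.
v=∞: 4123 > 0 and 271469 > 0  ⇒  (a,b)_∞ = +1.
Every local symbol is +1, so the conic 4123·x² + 271469·y² = z² has ℚ_v-points for all v and hence a ℚ-point; (a, b / ℚ) ≅ M_2(ℚ).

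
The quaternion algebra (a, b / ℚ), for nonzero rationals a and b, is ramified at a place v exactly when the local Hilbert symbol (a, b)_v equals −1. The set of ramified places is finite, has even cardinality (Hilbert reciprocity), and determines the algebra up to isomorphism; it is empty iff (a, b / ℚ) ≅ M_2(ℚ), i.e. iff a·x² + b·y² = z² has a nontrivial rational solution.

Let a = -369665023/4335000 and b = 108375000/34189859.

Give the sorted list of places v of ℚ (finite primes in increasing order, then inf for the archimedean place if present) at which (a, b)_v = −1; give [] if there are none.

[2, 3, 7, 11]

(a, b) ≡ (-42, 66) mod (ℚ^×)²; places V = {2, 3, 5, 7, 11, 13, 17, 41, 43, ∞}.
(a,b)_5: α=-4, u≡2; β=6, v≡4 (mod 5); (2|5)=-1, (4|5)=+1; sign (−1)^0·-1^6·+1^-4 = +1.
(a,b)_11: α=0, u≡2; β=-1, v≡7 (mod 11); (2|11)=-1, (7|11)=-1; sign (−1)^0·-1^-1·-1^0 = -1.
(a,b)_3: α=-1, u≡1; β=1, v≡1 (mod 3); (1|3)=+1, (1|3)=+1; sign (−1)^1·+1^1·+1^-1 = -1.
(a,b)_41: α=0, u≡31; β=-2, v≡23 (mod 41); (31|41)=+1, (23|41)=+1; sign (−1)^0·+1^-2·+1^0 = +1.
(a,b)_2: α=-3, β=3; u≡3, v≡1 (mod 8); ε(u)ε(v)=1·0, αω(v)=-3·0, βω(u)=3·1; sum ≡ 1  ⇒  -1.
(a,b)_7: α=1, u≡4; β=0, v≡5 (mod 7); (4|7)=+1, (5|7)=-1; sign (−1)^0·+1^0·-1^1 = -1.
(a,b)_∞: sgn(-42)=−, sgn(66)=+, so +1.
(a,b)_43: α=2, u≡10; β=-2, v≡36 (mod 43); (10|43)=+1, (36|43)=+1; sign (−1)^0·+1^-2·+1^2 = +1.
(a,b)_13: α=4, u≡10; β=0, v≡3 (mod 13); (10|13)=+1, (3|13)=+1; sign (−1)^0·+1^0·+1^4 = +1.
(a,b)_17: α=-2, u≡16; β=2, v≡16 (mod 17); (16|17)=+1, (16|17)=+1; sign (−1)^0·+1^2·+1^-2 = +1.
Ram(-42, 66) = {2, 3, 7, 11}; no ℚ_2-point on the conic.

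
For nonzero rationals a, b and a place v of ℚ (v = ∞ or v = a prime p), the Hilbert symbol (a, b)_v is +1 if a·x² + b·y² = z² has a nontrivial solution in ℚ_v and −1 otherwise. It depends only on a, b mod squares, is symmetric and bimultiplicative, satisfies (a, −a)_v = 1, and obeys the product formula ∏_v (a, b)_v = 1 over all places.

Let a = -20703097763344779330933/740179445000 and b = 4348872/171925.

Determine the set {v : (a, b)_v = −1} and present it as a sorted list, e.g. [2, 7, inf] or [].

Mod squares: a ≡ -149226, b ≡ 5434. Check v ∈ {∞, 2, 3, 5, 7, 11, 13, 17, 19, 23}.
v=5: a=5^-4·(≡1), b=5^-2·(≡1) mod 5; (1|5)=+1, (1|5)=+1; (−1)^{-4·-2·2}·(+1)^-2·(+1)^-4 = +1.
v=3: a=3^7·(≡1), b=3^2·(≡1) mod 3; (1|3)=+1, (1|3)=+1; (−1)^{7·2·1}·(+1)^2·(+1)^7 = +1.
v=17: a=17^7·(≡12), b=17^2·(≡5) mod 17; (12|17)=-1, (5|17)=-1; (−1)^{7·2·8}·(-1)^2·(-1)^7 = -1.
v=23: a=23^-6·(≡7), b=23^-2·(≡3) mod 23; (7|23)=-1, (3|23)=+1; (−1)^{-6·-2·11}·(-1)^-2·(+1)^-6 = +1.
v=11: a=11^3·(≡7), b=11^1·(≡2) mod 11; (7|11)=-1, (2|11)=-1; (−1)^{3·1·5}·(-1)^1·(-1)^3 = -1.
v=2: v_2(a)=-3, v_2(b)=3; units ≡ 3, 5 (mod 8); ε·ε+αω+βω = 1·0+-3·1+3·1 ≡ 0  ⇒  (a,b)_2 = +1.
v=13: a=13^0·(≡12), b=13^-1·(≡2) mod 13; (12|13)=+1, (2|13)=-1; (−1)^{0·-1·6}·(+1)^-1·(-1)^0 = +1.
v=∞: -149226 < 0 and 5434 > 0  ⇒  (a,b)_∞ = +1.
v=7: a=7^1·(≡4), b=7^0·(≡2) mod 7; (4|7)=+1, (2|7)=+1; (−1)^{1·0·3}·(+1)^0·(+1)^1 = +1.
v=19: a=19^5·(≡14), b=19^1·(≡4) mod 19; (14|19)=-1, (4|19)=+1; (−1)^{5·1·9}·(-1)^1·(+1)^5 = +1.
|Ram(-149226, 5434)| = 2, even; anisotropic at {11, 17}.

[11, 17]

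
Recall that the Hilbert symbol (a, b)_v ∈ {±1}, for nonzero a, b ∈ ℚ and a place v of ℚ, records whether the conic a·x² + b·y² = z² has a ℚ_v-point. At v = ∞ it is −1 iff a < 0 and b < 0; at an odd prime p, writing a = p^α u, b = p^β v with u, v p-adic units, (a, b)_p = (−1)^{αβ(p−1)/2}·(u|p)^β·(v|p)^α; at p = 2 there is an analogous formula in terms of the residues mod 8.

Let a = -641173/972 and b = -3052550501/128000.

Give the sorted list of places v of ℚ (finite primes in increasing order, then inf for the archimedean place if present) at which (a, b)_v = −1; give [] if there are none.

(a, b) ≡ (-1923519, -1843105) mod (ℚ^×)²; places V = {2, 3, 5, 7, 11, 13, 23, 31, 37, 43, 47, ∞}.
(a,b)_13: α=1, u≡4; β=2, v≡9 (mod 13); (4|13)=+1, (9|13)=+1; sign (−1)^0·+1^2·+1^1 = +1.
(a,b)_3: α=-5, u≡2; β=0, v≡2 (mod 3); (2|3)=-1, (2|3)=-1; sign (−1)^0·-1^0·-1^-5 = -1.
(a,b)_7: α=0, u≡1; β=2, v≡4 (mod 7); (1|7)=+1, (4|7)=+1; sign (−1)^0·+1^2·+1^0 = +1.
(a,b)_37: α=1, u≡32; β=0, v≡22 (mod 37); (32|37)=-1, (22|37)=-1; sign (−1)^0·-1^0·-1^1 = -1.
(a,b)_47: α=0, u≡25; β=1, v≡35 (mod 47); (25|47)=+1, (35|47)=-1; sign (−1)^0·+1^1·-1^0 = +1.
(a,b)_∞: sgn(-1923519)=−, sgn(-1843105)=−, so -1.
(a,b)_31: α=1, u≡22; β=1, v≡21 (mod 31); (22|31)=-1, (21|31)=-1; sign (−1)^1·-1^1·-1^1 = -1.
(a,b)_43: α=1, u≡7; β=0, v≡6 (mod 43); (7|43)=-1, (6|43)=+1; sign (−1)^0·-1^0·+1^1 = +1.
(a,b)_23: α=0, u≡15; β=1, v≡10 (mod 23); (15|23)=-1, (10|23)=-1; sign (−1)^0·-1^1·-1^0 = -1.
(a,b)_11: α=0, u≡7; β=1, v≡8 (mod 11); (7|11)=-1, (8|11)=-1; sign (−1)^0·-1^1·-1^0 = -1.
(a,b)_2: α=-2, β=-10; u≡1, v≡7 (mod 8); ε(u)ε(v)=0·1, αω(v)=-2·0, βω(u)=-10·0; sum ≡ 0  ⇒  +1.
(a,b)_5: α=0, u≡1; β=-3, v≡1 (mod 5); (1|5)=+1, (1|5)=+1; sign (−1)^0·+1^-3·+1^0 = +1.
(-1923519, -1843105 / ℚ) ramifies at {3, 11, 23, 31, 37, ∞}: a division algebra.

[3, 11, 23, 31, 37, inf]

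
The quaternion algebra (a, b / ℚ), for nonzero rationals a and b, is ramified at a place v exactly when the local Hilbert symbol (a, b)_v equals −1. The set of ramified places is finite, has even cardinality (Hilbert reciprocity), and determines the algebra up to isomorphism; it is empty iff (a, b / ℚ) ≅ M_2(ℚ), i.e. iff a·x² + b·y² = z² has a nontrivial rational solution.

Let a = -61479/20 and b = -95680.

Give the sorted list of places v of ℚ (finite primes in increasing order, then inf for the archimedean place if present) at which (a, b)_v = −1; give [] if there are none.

[3, inf]

(a, b) ≡ (-3795, -1495) mod (ℚ^×)²; places V = {2, 3, 5, 11, 13, 23, ∞}.
(a,b)_23: α=1, u≡17; β=1, v≡3 (mod 23); (17|23)=-1, (3|23)=+1; sign (−1)^1·-1^1·+1^1 = +1.
(a,b)_3: α=5, u≡1; β=0, v≡2 (mod 3); (1|3)=+1, (2|3)=-1; sign (−1)^0·+1^0·-1^5 = -1.
(a,b)_13: α=0, u≡9; β=1, v≡11 (mod 13); (9|13)=+1, (11|13)=-1; sign (−1)^0·+1^1·-1^0 = +1.
(a,b)_11: α=1, u≡6; β=0, v≡9 (mod 11); (6|11)=-1, (9|11)=+1; sign (−1)^0·-1^0·+1^1 = +1.
(a,b)_2: α=-2, β=6; u≡5, v≡1 (mod 8); ε(u)ε(v)=0·0, αω(v)=-2·0, βω(u)=6·1; sum ≡ 0  ⇒  +1.
(a,b)_∞: sgn(-3795)=−, sgn(-1495)=−, so -1.
(a,b)_5: α=-1, u≡4; β=1, v≡4 (mod 5); (4|5)=+1, (4|5)=+1; sign (−1)^0·+1^1·+1^-1 = +1.
Ram(-3795, -1495) = {3, ∞}; no ℚ_3-point on the conic.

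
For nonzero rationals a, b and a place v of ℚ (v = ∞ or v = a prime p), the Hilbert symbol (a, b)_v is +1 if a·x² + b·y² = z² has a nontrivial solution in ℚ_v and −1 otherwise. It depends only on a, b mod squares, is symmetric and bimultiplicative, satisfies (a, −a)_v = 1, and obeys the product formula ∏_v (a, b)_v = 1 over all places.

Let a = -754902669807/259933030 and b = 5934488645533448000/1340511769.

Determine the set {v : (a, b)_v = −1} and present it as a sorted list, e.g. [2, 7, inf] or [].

Mod squares: a ≡ -10010, b ≡ 5. Check v ∈ {∞, 2, 3, 5, 7, 11, 13, 19, 23, 41, 47}.
v=7: a=7^-1·(≡3), b=7^4·(≡3) mod 7; (3|7)=-1, (3|7)=-1; (−1)^{-1·4·3}·(-1)^4·(-1)^-1 = -1.
v=19: a=19^0·(≡12), b=19^-2·(≡16) mod 19; (12|19)=-1, (16|19)=+1; (−1)^{0·-2·9}·(-1)^-2·(+1)^0 = +1.
v=5: a=5^-1·(≡3), b=5^3·(≡1) mod 5; (3|5)=-1, (1|5)=+1; (−1)^{-1·3·2}·(-1)^3·(+1)^-1 = -1.
v=3: a=3^10·(≡1), b=3^0·(≡2) mod 3; (1|3)=+1, (2|3)=-1; (−1)^{10·0·1}·(+1)^0·(-1)^10 = +1.
v=∞: -10010 < 0 and 5 > 0  ⇒  (a,b)_∞ = +1.
v=41: a=41^-2·(≡19), b=41^-2·(≡5) mod 41; (19|41)=-1, (5|41)=+1; (−1)^{-2·-2·20}·(-1)^-2·(+1)^-2 = +1.
v=11: a=11^1·(≡5), b=11^2·(≡5) mod 11; (5|11)=+1, (5|11)=+1; (−1)^{1·2·5}·(+1)^2·(+1)^1 = +1.
v=23: a=23^2·(≡1), b=23^2·(≡17) mod 23; (1|23)=+1, (17|23)=-1; (−1)^{2·2·11}·(+1)^2·(-1)^2 = +1.
v=2: v_2(a)=-1, v_2(b)=6; units ≡ 3, 5 (mod 8); ε·ε+αω+βω = 1·0+-1·1+6·1 ≡ 1  ⇒  (a,b)_2 = -1.
v=13: a=13^3·(≡9), b=13^6·(≡5) mod 13; (9|13)=+1, (5|13)=-1; (−1)^{3·6·6}·(+1)^6·(-1)^3 = -1.
v=47: a=47^-2·(≡8), b=47^-2·(≡22) mod 47; (8|47)=+1, (22|47)=-1; (−1)^{-2·-2·23}·(+1)^-2·(-1)^-2 = +1.
|Ram(-10010, 5)| = 4, even; anisotropic at {2, 5, 7, 13}.

[2, 5, 7, 13]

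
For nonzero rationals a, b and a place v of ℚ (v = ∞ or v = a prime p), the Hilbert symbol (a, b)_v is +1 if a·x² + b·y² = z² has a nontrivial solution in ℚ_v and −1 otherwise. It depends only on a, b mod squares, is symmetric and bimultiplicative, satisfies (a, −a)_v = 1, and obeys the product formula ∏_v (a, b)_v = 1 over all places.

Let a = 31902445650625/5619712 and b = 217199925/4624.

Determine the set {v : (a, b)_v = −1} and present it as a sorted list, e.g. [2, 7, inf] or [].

Mod squares: a ≡ 7, b ≡ 437. Check v ∈ {∞, 2, 3, 5, 7, 11, 17, 19, 23, 47}.
v=7: a=7^-3·(≡1), b=7^0·(≡3) mod 7; (1|7)=+1, (3|7)=-1; (−1)^{-3·0·3}·(+1)^0·(-1)^-3 = -1.
v=2: v_2(a)=-14, v_2(b)=-4; units ≡ 7, 5 (mod 8); ε·ε+αω+βω = 1·0+-14·1+-4·0 ≡ 0  ⇒  (a,b)_2 = +1.
v=19: a=19^2·(≡16), b=19^1·(≡5) mod 19; (16|19)=+1, (5|19)=+1; (−1)^{2·1·9}·(+1)^1·(+1)^2 = +1.
v=23: a=23^2·(≡22), b=23^1·(≡20) mod 23; (22|23)=-1, (20|23)=-1; (−1)^{2·1·11}·(-1)^1·(-1)^2 = -1.
v=47: a=47^2·(≡1), b=47^2·(≡34) mod 47; (1|47)=+1, (34|47)=+1; (−1)^{2·2·23}·(+1)^2·(+1)^2 = +1.
v=11: a=11^2·(≡8), b=11^0·(≡2) mod 11; (8|11)=-1, (2|11)=-1; (−1)^{2·0·5}·(-1)^0·(-1)^2 = +1.
v=∞: 7 > 0 and 437 > 0  ⇒  (a,b)_∞ = +1.
v=5: a=5^4·(≡3), b=5^2·(≡3) mod 5; (3|5)=-1, (3|5)=-1; (−1)^{4·2·2}·(-1)^2·(-1)^4 = +1.
v=3: a=3^0·(≡1), b=3^2·(≡2) mod 3; (1|3)=+1, (2|3)=-1; (−1)^{0·2·1}·(+1)^2·(-1)^0 = +1.
v=17: a=17^0·(≡6), b=17^-2·(≡14) mod 17; (6|17)=-1, (14|17)=-1; (−1)^{0·-2·8}·(-1)^-2·(-1)^0 = +1.
(7, 437 / ℚ) ramifies at {7, 23}: a division algebra.

[7, 23]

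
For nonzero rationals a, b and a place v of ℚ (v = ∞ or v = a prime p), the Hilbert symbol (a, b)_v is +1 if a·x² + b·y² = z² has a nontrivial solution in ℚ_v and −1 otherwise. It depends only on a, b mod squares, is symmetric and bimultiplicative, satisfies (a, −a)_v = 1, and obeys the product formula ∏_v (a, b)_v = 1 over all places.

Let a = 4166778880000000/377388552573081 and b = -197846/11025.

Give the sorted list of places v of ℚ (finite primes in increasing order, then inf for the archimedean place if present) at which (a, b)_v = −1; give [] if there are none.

Mod squares: a ≡ 55, b ≡ -374. Check v ∈ {∞, 2, 3, 5, 7, 11, 17, 23, 29, 31}.
v=5: a=5^7·(≡4), b=5^-2·(≡4) mod 5; (4|5)=+1, (4|5)=+1; (−1)^{7·-2·2}·(+1)^-2·(+1)^7 = +1.
v=3: a=3^-4·(≡1), b=3^-2·(≡1) mod 3; (1|3)=+1, (1|3)=+1; (−1)^{-4·-2·1}·(+1)^-2·(+1)^-4 = +1.
v=11: a=11^1·(≡9), b=11^1·(≡7) mod 11; (9|11)=+1, (7|11)=-1; (−1)^{1·1·5}·(+1)^1·(-1)^1 = +1.
v=∞: 55 > 0 and -374 < 0  ⇒  (a,b)_∞ = +1.
v=7: a=7^-8·(≡5), b=7^-2·(≡2) mod 7; (5|7)=-1, (2|7)=+1; (−1)^{-8·-2·3}·(-1)^-2·(+1)^-8 = +1.
v=2: v_2(a)=24, v_2(b)=1; units ≡ 7, 5 (mod 8); ε·ε+αω+βω = 1·0+24·1+1·0 ≡ 0  ⇒  (a,b)_2 = +1.
v=31: a=31^-2·(≡23), b=31^0·(≡6) mod 31; (23|31)=-1, (6|31)=-1; (−1)^{-2·0·15}·(-1)^0·(-1)^-2 = +1.
v=29: a=29^-2·(≡27), b=29^0·(≡10) mod 29; (27|29)=-1, (10|29)=-1; (−1)^{-2·0·14}·(-1)^0·(-1)^-2 = +1.
v=17: a=17^2·(≡9), b=17^1·(≡14) mod 17; (9|17)=+1, (14|17)=-1; (−1)^{2·1·8}·(+1)^1·(-1)^2 = +1.
v=23: a=23^0·(≡18), b=23^2·(≡5) mod 23; (18|23)=+1, (5|23)=-1; (−1)^{0·2·11}·(+1)^2·(-1)^0 = +1.
Every local symbol is +1, so the conic 55·x² + -374·y² = z² has ℚ_v-points for all v and hence a ℚ-point; (a, b / ℚ) ≅ M_2(ℚ).

[]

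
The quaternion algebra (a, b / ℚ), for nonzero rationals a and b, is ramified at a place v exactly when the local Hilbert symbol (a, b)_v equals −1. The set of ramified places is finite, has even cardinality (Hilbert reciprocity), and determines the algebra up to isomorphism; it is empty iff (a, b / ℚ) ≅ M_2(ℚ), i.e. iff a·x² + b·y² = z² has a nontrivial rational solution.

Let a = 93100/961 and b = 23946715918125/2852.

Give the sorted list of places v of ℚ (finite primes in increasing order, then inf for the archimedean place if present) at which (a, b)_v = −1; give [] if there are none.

[13, 23]

Mod squares: a ≡ 19, b ≡ 157573. Check v ∈ {∞, 2, 3, 5, 7, 11, 13, 17, 19, 23, 31}.
v=2: v_2(a)=2, v_2(b)=-2; units ≡ 3, 5 (mod 8); ε·ε+αω+βω = 1·0+2·1+-2·1 ≡ 0  ⇒  (a,b)_2 = +1.
v=11: a=11^0·(≡10), b=11^2·(≡1) mod 11; (10|11)=-1, (1|11)=+1; (−1)^{0·2·5}·(-1)^2·(+1)^0 = +1.
v=3: a=3^0·(≡1), b=3^4·(≡1) mod 3; (1|3)=+1, (1|3)=+1; (−1)^{0·4·1}·(+1)^4·(+1)^0 = +1.
v=31: a=31^-2·(≡7), b=31^-1·(≡22) mod 31; (7|31)=+1, (22|31)=-1; (−1)^{-2·-1·15}·(+1)^-1·(-1)^-2 = +1.
v=23: a=23^0·(≡10), b=23^-1·(≡22) mod 23; (10|23)=-1, (22|23)=-1; (−1)^{0·-1·11}·(-1)^-1·(-1)^0 = -1.
v=∞: 19 > 0 and 157573 > 0  ⇒  (a,b)_∞ = +1.
v=17: a=17^0·(≡16), b=17^1·(≡16) mod 17; (16|17)=+1, (16|17)=+1; (−1)^{0·1·8}·(+1)^1·(+1)^0 = +1.
v=7: a=7^2·(≡5), b=7^2·(≡6) mod 7; (5|7)=-1, (6|7)=-1; (−1)^{2·2·3}·(-1)^2·(-1)^2 = +1.
v=5: a=5^2·(≡4), b=5^4·(≡2) mod 5; (4|5)=+1, (2|5)=-1; (−1)^{2·4·2}·(+1)^4·(-1)^2 = +1.
v=13: a=13^0·(≡6), b=13^1·(≡11) mod 13; (6|13)=-1, (11|13)=-1; (−1)^{0·1·6}·(-1)^1·(-1)^0 = -1.
v=19: a=19^1·(≡5), b=19^2·(≡16) mod 19; (5|19)=+1, (16|19)=+1; (−1)^{1·2·9}·(+1)^2·(+1)^1 = +1.
|Ram(19, 157573)| = 2, even; anisotropic at {13, 23}.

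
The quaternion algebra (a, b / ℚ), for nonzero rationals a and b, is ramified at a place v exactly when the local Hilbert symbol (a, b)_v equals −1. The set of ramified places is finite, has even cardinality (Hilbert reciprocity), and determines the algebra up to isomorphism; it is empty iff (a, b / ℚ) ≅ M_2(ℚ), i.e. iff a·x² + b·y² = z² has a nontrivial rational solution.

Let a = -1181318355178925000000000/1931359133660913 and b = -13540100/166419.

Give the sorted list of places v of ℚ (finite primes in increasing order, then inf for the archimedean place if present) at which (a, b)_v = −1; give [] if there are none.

(a, b) ≡ (-144210, -1771) mod (ℚ^×)²; places V = {2, 3, 5, 7, 11, 17, 19, 23, 29, 37, 41, ∞}.
(a,b)_11: α=-1, u≡2; β=-1, v≡5 (mod 11); (2|11)=-1, (5|11)=+1; sign (−1)^1·-1^-1·+1^-1 = +1.
(a,b)_19: α=1, u≡12; β=0, v≡8 (mod 19); (12|19)=-1, (8|19)=-1; sign (−1)^0·-1^0·-1^1 = -1.
(a,b)_23: α=3, u≡13; β=1, v≡17 (mod 23); (13|23)=+1, (17|23)=-1; sign (−1)^1·+1^1·-1^3 = +1.
(a,b)_3: α=-3, u≡2; β=-2, v≡2 (mod 3); (2|3)=-1, (2|3)=-1; sign (−1)^0·-1^-2·-1^-3 = -1.
(a,b)_41: α=-6, u≡38; β=-2, v≡4 (mod 41); (38|41)=-1, (4|41)=+1; sign (−1)^0·-1^-2·+1^-6 = +1.
(a,b)_5: α=11, u≡2; β=2, v≡4 (mod 5); (2|5)=-1, (4|5)=+1; sign (−1)^0·-1^2·+1^11 = +1.
(a,b)_∞: sgn(-144210)=−, sgn(-1771)=−, so -1.
(a,b)_7: α=0, u≡1; β=1, v≡3 (mod 7); (1|7)=+1, (3|7)=-1; sign (−1)^0·+1^1·-1^0 = +1.
(a,b)_29: α=4, u≡24; β=2, v≡27 (mod 29); (24|29)=+1, (27|29)=-1; sign (−1)^0·+1^2·-1^4 = +1.
(a,b)_2: α=9, β=2; u≡7, v≡5 (mod 8); ε(u)ε(v)=1·0, αω(v)=9·1, βω(u)=2·0; sum ≡ 1  ⇒  -1.
(a,b)_17: α=2, u≡2; β=0, v≡10 (mod 17); (2|17)=+1, (10|17)=-1; sign (−1)^0·+1^0·-1^2 = +1.
(a,b)_37: α=-2, u≡30; β=0, v≡14 (mod 37); (30|37)=+1, (14|37)=-1; sign (−1)^0·+1^0·-1^-2 = +1.
|Ram(-144210, -1771)| = 4, even; anisotropic at {2, 3, 19, ∞}.

[2, 3, 19, inf]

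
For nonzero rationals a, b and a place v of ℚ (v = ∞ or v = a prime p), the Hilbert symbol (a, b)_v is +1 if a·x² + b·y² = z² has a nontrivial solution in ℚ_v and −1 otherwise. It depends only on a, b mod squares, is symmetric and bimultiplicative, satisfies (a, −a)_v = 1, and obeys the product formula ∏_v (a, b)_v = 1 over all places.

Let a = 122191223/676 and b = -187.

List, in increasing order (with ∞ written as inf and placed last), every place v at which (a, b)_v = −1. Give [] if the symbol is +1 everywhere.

[11, 19]

(a, b) ≡ (1463, -187) mod (ℚ^×)²; places V = {2, 7, 11, 13, 17, 19, ∞}.
(a,b)_11: α=1, u≡4; β=1, v≡5 (mod 11); (4|11)=+1, (5|11)=+1; sign (−1)^1·+1^1·+1^1 = -1.
(a,b)_7: α=1, u≡6; β=0, v≡2 (mod 7); (6|7)=-1, (2|7)=+1; sign (−1)^0·-1^0·+1^1 = +1.
(a,b)_2: α=-2, β=0; u≡7, v≡5 (mod 8); ε(u)ε(v)=1·0, αω(v)=-2·1, βω(u)=0·0; sum ≡ 0  ⇒  +1.
(a,b)_17: α=4, u≡4; β=1, v≡6 (mod 17); (4|17)=+1, (6|17)=-1; sign (−1)^0·+1^1·-1^4 = +1.
(a,b)_∞: sgn(1463)=+, sgn(-187)=−, so +1.
(a,b)_13: α=-2, u≡6; β=0, v≡8 (mod 13); (6|13)=-1, (8|13)=-1; sign (−1)^0·-1^0·-1^-2 = +1.
(a,b)_19: α=1, u≡17; β=0, v≡3 (mod 19); (17|19)=+1, (3|19)=-1; sign (−1)^0·+1^0·-1^1 = -1.
(1463, -187 / ℚ) ramifies at {11, 19}: a division algebra.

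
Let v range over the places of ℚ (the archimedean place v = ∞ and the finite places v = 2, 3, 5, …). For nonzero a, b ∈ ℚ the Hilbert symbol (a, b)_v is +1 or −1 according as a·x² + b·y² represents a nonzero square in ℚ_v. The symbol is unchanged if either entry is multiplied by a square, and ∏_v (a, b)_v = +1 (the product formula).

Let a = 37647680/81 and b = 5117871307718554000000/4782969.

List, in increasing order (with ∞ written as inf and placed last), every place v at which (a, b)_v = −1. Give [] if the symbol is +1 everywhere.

[2, 7]

Mod squares: a ≡ 5, b ≡ 154. Check v ∈ {∞, 2, 3, 5, 7, 11}.
v=∞: 5 > 0 and 154 > 0  ⇒  (a,b)_∞ = +1.
v=3: a=3^-4·(≡2), b=3^-14·(≡1) mod 3; (2|3)=-1, (1|3)=+1; (−1)^{-4·-14·1}·(-1)^-14·(+1)^-4 = +1.
v=7: a=7^6·(≡3), b=7^17·(≡4) mod 7; (3|7)=-1, (4|7)=+1; (−1)^{6·17·3}·(-1)^17·(+1)^6 = -1.
v=11: a=11^0·(≡1), b=11^1·(≡3) mod 11; (1|11)=+1, (3|11)=+1; (−1)^{0·1·5}·(+1)^1·(+1)^0 = +1.
v=2: v_2(a)=6, v_2(b)=7; units ≡ 5, 5 (mod 8); ε·ε+αω+βω = 0·0+6·1+7·1 ≡ 1  ⇒  (a,b)_2 = -1.
v=5: a=5^1·(≡1), b=5^6·(≡4) mod 5; (1|5)=+1, (4|5)=+1; (−1)^{1·6·2}·(+1)^6·(+1)^1 = +1.
Ram(5, 154) = {2, 7}; no ℚ_2-point on the conic.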